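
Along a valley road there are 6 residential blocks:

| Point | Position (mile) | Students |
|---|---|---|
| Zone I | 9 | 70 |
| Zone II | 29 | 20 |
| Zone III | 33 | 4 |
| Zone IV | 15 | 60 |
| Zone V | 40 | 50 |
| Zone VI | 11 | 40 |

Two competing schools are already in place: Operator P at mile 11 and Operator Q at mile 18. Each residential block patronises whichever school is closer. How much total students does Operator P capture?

The indifferent point is the midpoint (11+18)/2 = 14.5; residential blocks left of it (closer to Operator P at 11) go to Operator P, those right go to Operator Q.
  Zone I at 9 (w=70) → Operator P
  Zone VI at 11 (w=40) → Operator P
  Zone IV at 15 (w=60) → Operator Q
  Zone II at 29 (w=20) → Operator Q
  Zone III at 33 (w=4) → Operator Q
  Zone V at 40 (w=50) → Operator Q
Operator P captures 110; Operator Q captures 134.

110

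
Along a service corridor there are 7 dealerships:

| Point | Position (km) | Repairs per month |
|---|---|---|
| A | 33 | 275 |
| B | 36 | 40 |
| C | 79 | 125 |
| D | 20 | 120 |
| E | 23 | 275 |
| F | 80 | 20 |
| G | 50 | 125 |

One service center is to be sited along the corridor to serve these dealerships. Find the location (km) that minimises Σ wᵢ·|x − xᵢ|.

For a sum of weighted absolute distances on a line, the optimum is the weighted median (not the mean). Total weight W = 980; half-weight = 490.
Sort by position and accumulate weight:
  km 20 (D, w=120) → cum 120
  km 23 (E, w=275) → cum 395
  km 33 (A, w=275) → cum 670  ≥ 490 → median here
  km 36 (B, w=40) → cum 710
  km 50 (G, w=125) → cum 835
  km 79 (C, w=125) → cum 960
  km 80 (F, w=20) → cum 980
Optimal location: km 33.

x = 33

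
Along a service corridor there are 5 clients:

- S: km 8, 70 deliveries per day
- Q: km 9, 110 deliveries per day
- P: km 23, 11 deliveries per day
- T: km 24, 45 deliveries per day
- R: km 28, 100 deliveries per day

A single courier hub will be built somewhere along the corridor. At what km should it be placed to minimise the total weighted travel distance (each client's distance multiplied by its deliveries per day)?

x = 9

For a sum of weighted absolute distances on a line, the optimum is the weighted median (not the mean). Total weight W = 336; half-weight = 168.
Sort by position and accumulate weight:
  km 8 (S, w=70) → cum 70
  km 9 (Q, w=110) → cum 180  ≥ 168 → median here
  km 23 (P, w=11) → cum 191
  km 24 (T, w=45) → cum 236
  km 28 (R, w=100) → cum 336
Optimal location: km 9.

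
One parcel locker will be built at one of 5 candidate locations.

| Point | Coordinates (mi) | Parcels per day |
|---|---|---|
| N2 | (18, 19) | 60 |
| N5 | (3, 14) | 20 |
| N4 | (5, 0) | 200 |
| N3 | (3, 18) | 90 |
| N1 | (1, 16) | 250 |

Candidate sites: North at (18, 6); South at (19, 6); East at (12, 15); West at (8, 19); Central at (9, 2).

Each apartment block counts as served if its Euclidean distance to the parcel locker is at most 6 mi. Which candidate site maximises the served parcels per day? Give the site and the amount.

Central, covering 200

Coverage radius r = 6 mi; a point is covered iff (Δx)²+(Δy)² ≤ 6² = 36.
  North (18, 6): covers {none} → 0
  South (19, 6): covers {none} → 0
  East (12, 15): covers {none} → 0
  West (8, 19): covers {N3} → 90
  Central (9, 2): covers {N4} → 200
Maximum coverage at Central: 200 parcels per day.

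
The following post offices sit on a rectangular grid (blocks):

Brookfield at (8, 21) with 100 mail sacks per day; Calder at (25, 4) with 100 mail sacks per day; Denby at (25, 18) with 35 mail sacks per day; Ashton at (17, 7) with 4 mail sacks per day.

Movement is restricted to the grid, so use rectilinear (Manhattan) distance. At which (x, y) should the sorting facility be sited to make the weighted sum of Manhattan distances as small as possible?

(25, 18)

Manhattan distance separates: Σwᵢ(|x−xᵢ|+|y−yᵢ|) = Σwᵢ|x−xᵢ| + Σwᵢ|y−yᵢ|, so x and y are optimised independently as 1-D weighted medians.
Total weight W = 239; half = 119.5.
x-coordinate, sorted with cumulative weight:
  x=8 (Brookfield, w=100) cum 100
  x=17 (Ashton, w=4) cum 104
  x=25 (Calder, w=100) cum 204  ← median
  x=25 (Denby, w=35) cum 239
⇒ x* = 25
y-coordinate, sorted with cumulative weight:
  y=4 (Calder, w=100) cum 100
  y=7 (Ashton, w=4) cum 104
  y=18 (Denby, w=35) cum 139  ← median
  y=21 (Brookfield, w=100) cum 239
⇒ y* = 18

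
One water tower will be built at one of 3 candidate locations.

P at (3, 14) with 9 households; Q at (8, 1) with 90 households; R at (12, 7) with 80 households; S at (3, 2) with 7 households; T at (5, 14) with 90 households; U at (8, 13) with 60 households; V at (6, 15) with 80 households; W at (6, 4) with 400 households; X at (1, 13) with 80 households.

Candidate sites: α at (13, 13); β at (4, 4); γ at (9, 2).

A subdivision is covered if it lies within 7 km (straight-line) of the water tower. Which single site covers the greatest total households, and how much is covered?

γ, covering 577

Coverage radius r = 7 km; a point is covered iff (Δx)²+(Δy)² ≤ 7² = 49.
  α (13, 13): covers {R, U} → 140
  β (4, 4): covers {Q, S, W} → 497
  γ (9, 2): covers {Q, R, S, W} → 577
Maximum coverage at γ: 577 households.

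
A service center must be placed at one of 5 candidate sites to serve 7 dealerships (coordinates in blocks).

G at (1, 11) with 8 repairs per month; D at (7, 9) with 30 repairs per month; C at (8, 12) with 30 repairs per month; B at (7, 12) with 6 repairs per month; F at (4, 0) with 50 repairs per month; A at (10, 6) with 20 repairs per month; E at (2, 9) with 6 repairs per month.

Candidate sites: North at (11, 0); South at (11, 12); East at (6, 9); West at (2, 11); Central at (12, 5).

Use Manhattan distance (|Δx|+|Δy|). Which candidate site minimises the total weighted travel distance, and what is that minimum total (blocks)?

Total weighted distance at each candidate:
  North (11, 0): total = 1702
  South (11, 12): total = 1574
  East (6, 9): total = 974
  West (2, 11): total = 1386
  Central (12, 5): total = 1602
Minimum is at East with total 974 blocks.

East, total 974 blocks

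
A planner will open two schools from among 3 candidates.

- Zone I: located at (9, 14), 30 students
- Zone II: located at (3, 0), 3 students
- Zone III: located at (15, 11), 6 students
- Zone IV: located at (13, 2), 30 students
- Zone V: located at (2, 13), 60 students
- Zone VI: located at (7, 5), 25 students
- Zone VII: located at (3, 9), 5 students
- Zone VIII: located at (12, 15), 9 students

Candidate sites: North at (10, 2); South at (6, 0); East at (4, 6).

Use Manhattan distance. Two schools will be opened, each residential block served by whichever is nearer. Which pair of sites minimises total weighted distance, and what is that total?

{North, East}, total 1380

Evaluate every pair (each demand assigned to the nearer of the two):
  {North, East}: total = 1380
  {South, East}: total = 1578
  {North, South}: total = 1938
Best pair: {North, East} with total 1380.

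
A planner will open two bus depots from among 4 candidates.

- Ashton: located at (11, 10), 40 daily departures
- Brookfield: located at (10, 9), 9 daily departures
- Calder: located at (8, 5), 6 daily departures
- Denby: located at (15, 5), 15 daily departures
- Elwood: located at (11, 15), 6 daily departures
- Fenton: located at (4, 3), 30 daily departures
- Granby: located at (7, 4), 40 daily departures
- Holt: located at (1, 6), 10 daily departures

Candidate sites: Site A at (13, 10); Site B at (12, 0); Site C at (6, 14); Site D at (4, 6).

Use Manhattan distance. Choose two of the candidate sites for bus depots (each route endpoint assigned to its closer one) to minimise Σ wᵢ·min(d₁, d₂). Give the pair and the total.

{Site A, Site D}, total 613

Evaluate every pair (each demand assigned to the nearer of the two):
  {Site A, Site D}: total = 613
  {Site C, Site D}: total = 1007
  {Site B, Site D}: total = 1087
  {Site A, Site B}: total = 1167
  {Site A, Site C}: total = 1277
  {Site B, Site C}: total = 1471
Best pair: {Site A, Site D} with total 613.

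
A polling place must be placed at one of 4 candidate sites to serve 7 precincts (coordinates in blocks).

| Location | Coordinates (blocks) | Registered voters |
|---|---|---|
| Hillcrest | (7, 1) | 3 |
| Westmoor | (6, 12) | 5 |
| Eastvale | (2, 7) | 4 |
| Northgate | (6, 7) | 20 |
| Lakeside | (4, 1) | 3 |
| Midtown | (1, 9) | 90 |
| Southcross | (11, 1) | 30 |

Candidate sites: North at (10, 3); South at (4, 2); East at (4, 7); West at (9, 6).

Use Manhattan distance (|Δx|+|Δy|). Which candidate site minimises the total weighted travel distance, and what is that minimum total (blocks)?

East, total 968 blocks

Total weighted distance at each candidate:
  North (10, 3): total = 1752
  South (4, 2): total = 1383
  East (4, 7): total = 968
  West (9, 6): total = 1408
Minimum is at East with total 968 blocks.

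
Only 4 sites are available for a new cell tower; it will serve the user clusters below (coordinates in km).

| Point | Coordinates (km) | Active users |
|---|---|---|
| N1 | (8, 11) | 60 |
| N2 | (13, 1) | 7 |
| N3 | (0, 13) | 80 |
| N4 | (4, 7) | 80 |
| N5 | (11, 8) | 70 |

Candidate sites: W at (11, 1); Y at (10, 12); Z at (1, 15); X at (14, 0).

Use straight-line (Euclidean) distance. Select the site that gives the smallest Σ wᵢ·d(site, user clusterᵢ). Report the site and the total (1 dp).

Y, total 1931.4 km

Total weighted distance at each candidate:
  W (11, 1): total = 3170.3
  Y (10, 12): total = 1931.4
  Z (1, 15): total = 2329.7
  X (14, 0): total = 3864.7
Minimum is at Y with total 1931.4 km.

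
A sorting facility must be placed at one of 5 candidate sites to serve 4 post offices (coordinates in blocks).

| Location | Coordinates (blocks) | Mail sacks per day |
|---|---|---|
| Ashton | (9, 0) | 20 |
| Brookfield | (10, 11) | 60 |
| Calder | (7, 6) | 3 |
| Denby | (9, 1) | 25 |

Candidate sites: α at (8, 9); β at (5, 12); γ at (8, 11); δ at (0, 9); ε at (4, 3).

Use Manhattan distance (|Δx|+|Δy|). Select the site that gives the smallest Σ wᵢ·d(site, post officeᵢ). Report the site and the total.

γ, total 653 blocks

Total weighted distance at each candidate:
  α (8, 9): total = 677
  β (5, 12): total = 1079
  γ (8, 11): total = 653
  δ (0, 9): total = 1535
  ε (4, 3): total = 1193
Minimum is at γ with total 653 blocks.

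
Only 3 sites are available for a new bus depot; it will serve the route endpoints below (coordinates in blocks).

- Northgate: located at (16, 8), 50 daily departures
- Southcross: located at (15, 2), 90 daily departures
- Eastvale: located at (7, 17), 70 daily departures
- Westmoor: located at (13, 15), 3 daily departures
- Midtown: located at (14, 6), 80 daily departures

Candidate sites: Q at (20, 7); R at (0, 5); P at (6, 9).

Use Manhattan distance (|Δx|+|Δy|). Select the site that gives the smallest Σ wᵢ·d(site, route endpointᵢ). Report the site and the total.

Total weighted distance at each candidate:
  Q (20, 7): total = 3365
  R (0, 5): total = 5169
  P (6, 9): total = 3539
Minimum is at Q with total 3365 blocks.

Q, total 3365 blocks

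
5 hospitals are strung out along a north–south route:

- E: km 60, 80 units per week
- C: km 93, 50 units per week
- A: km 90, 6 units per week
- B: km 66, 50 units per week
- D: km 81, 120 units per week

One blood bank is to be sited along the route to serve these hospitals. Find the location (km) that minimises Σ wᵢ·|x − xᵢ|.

For a sum of weighted absolute distances on a line, the optimum is the weighted median (not the mean). Total weight W = 306; half-weight = 153.
Sort by position and accumulate weight:
  km 60 (E, w=80) → cum 80
  km 66 (B, w=50) → cum 130
  km 81 (D, w=120) → cum 250  ≥ 153 → median here
  km 90 (A, w=6) → cum 256
  km 93 (C, w=50) → cum 306
Optimal location: km 81.

x = 81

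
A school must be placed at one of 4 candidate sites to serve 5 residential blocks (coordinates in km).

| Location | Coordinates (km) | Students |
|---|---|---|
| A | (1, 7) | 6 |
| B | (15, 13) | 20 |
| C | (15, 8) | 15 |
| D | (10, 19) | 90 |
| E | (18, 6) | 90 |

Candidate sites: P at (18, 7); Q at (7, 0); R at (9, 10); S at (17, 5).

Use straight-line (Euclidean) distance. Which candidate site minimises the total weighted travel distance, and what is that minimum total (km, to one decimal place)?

P, total 1671.6 km

Total weighted distance at each candidate:
  P (18, 7): total = 1671.6
  Q (7, 0): total = 3389.2
  R (9, 10): total = 1981.7
  S (17, 5): total = 1851.8
Minimum is at P with total 1671.6 km.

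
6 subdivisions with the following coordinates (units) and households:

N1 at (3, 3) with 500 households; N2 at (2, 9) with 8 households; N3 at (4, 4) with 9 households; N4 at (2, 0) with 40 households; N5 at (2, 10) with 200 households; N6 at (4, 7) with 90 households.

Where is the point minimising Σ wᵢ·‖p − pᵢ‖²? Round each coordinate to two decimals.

The minimiser of Σwᵢ‖p−pᵢ‖² is the weighted centroid p* = (Σwᵢpᵢ)/(Σwᵢ).
Σwᵢ = 847.
Σwᵢxᵢ = 500·3 + 8·2 + 9·4 + 40·2 + 200·2 + 90·4 = 2392.
Σwᵢyᵢ = 500·3 + 8·9 + 9·4 + 40·0 + 200·10 + 90·7 = 4238.
x* = 2392/847 = 2.82, y* = 4238/847 = 5.00.

(2.82, 5.00)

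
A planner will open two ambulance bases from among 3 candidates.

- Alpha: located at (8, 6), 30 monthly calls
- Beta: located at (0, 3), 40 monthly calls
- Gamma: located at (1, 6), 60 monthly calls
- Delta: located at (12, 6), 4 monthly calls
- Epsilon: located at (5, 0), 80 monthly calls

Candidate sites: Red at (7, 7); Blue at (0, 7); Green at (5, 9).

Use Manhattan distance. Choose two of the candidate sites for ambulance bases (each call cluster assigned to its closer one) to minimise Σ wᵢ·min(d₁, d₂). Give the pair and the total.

{Red, Blue}, total 1084

Evaluate every pair (each demand assigned to the nearer of the two):
  {Red, Blue}: total = 1084
  {Blue, Green}: total = 1220
  {Red, Green}: total = 1664
Best pair: {Red, Blue} with total 1084.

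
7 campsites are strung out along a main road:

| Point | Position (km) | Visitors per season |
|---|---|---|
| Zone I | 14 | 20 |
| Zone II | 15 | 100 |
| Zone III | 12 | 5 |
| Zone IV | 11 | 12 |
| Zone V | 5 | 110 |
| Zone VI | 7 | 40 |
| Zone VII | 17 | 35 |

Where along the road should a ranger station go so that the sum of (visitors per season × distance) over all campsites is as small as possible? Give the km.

For a sum of weighted absolute distances on a line, the optimum is the weighted median (not the mean). Total weight W = 322; half-weight = 161.
Sort by position and accumulate weight:
  km 5 (Zone V, w=110) → cum 110
  km 7 (Zone VI, w=40) → cum 150
  km 11 (Zone IV, w=12) → cum 162  ≥ 161 → median here
  km 12 (Zone III, w=5) → cum 167
  km 14 (Zone I, w=20) → cum 187
  km 15 (Zone II, w=100) → cum 287
  km 17 (Zone VII, w=35) → cum 322
Optimal location: km 11.

x = 11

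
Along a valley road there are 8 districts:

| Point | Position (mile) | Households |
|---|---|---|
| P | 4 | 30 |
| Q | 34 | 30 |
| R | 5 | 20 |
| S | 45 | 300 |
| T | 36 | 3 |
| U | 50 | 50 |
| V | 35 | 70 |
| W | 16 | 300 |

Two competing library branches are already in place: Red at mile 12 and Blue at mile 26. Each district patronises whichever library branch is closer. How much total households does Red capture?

The indifferent point is the midpoint (12+26)/2 = 19; districts left of it (closer to Red at 12) go to Red, those right go to Blue.
  P at 4 (w=30) → Red
  R at 5 (w=20) → Red
  W at 16 (w=300) → Red
  Q at 34 (w=30) → Blue
  V at 35 (w=70) → Blue
  T at 36 (w=3) → Blue
  S at 45 (w=300) → Blue
  U at 50 (w=50) → Blue
Red captures 350; Blue captures 453.

350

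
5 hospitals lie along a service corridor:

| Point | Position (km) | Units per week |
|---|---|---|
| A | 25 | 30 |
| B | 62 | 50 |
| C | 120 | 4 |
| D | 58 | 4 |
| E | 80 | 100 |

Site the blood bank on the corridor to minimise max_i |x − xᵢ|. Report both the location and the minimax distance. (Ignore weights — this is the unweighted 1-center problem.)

location 72.5, max distance 47.5

The 1-center on a line is the midpoint of the two extreme points: leftmost at 25, rightmost at 120.
Optimal location = (25 + 120)/2 = 72.5; maximum distance = (120 − 25)/2 = 47.5.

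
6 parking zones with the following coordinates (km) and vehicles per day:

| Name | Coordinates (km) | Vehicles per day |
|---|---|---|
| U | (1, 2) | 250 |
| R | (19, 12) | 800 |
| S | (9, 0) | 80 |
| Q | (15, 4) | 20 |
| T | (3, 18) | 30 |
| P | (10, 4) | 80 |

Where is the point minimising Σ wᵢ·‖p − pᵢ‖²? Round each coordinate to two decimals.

The minimiser of Σwᵢ‖p−pᵢ‖² is the weighted centroid p* = (Σwᵢpᵢ)/(Σwᵢ).
Σwᵢ = 1260.
Σwᵢxᵢ = 250·1 + 800·19 + 80·9 + 20·15 + 30·3 + 80·10 = 17360.
Σwᵢyᵢ = 250·2 + 800·12 + 80·0 + 20·4 + 30·18 + 80·4 = 11040.
x* = 17360/1260 = 13.78, y* = 11040/1260 = 8.76.

(13.78, 8.76)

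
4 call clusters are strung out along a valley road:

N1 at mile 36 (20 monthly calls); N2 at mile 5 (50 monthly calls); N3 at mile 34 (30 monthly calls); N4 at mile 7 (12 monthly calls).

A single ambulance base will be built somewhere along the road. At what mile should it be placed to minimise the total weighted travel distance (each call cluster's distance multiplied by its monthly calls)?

x = 7

For a sum of weighted absolute distances on a line, the optimum is the weighted median (not the mean). Total weight W = 112; half-weight = 56.
Sort by position and accumulate weight:
  mile 5 (N2, w=50) → cum 50
  mile 7 (N4, w=12) → cum 62  ≥ 56 → median here
  mile 34 (N3, w=30) → cum 92
  mile 36 (N1, w=20) → cum 112
Optimal location: mile 7.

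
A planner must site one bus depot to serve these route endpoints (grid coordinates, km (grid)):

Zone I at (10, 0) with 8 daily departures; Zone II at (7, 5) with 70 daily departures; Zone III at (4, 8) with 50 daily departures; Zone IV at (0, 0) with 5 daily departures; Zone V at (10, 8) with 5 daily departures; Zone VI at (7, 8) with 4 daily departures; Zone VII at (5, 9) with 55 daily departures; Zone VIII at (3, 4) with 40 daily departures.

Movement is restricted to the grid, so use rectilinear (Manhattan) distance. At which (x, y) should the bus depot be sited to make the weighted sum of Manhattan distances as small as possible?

Manhattan distance separates: Σwᵢ(|x−xᵢ|+|y−yᵢ|) = Σwᵢ|x−xᵢ| + Σwᵢ|y−yᵢ|, so x and y are optimised independently as 1-D weighted medians.
Total weight W = 237; half = 118.5.
x-coordinate, sorted with cumulative weight:
  x=0 (Zone IV, w=5) cum 5
  x=3 (Zone VIII, w=40) cum 45
  x=4 (Zone III, w=50) cum 95
  x=5 (Zone VII, w=55) cum 150  ← median
  x=7 (Zone II, w=70) cum 220
  x=7 (Zone VI, w=4) cum 224
  x=10 (Zone I, w=8) cum 232
  x=10 (Zone V, w=5) cum 237
⇒ x* = 5
y-coordinate, sorted with cumulative weight:
  y=0 (Zone I, w=8) cum 8
  y=0 (Zone IV, w=5) cum 13
  y=4 (Zone VIII, w=40) cum 53
  y=5 (Zone II, w=70) cum 123  ← median
  y=8 (Zone III, w=50) cum 173
  y=8 (Zone V, w=5) cum 178
  y=8 (Zone VI, w=4) cum 182
  y=9 (Zone VII, w=55) cum 237
⇒ y* = 5

(5, 5)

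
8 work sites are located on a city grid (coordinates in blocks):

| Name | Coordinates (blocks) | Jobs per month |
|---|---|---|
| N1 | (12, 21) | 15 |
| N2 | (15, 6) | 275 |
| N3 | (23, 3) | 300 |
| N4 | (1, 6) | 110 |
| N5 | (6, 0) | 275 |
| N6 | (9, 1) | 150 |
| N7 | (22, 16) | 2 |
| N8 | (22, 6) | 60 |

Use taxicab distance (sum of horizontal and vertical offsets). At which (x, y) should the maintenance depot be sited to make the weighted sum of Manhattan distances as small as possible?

(15, 3)

Manhattan distance separates: Σwᵢ(|x−xᵢ|+|y−yᵢ|) = Σwᵢ|x−xᵢ| + Σwᵢ|y−yᵢ|, so x and y are optimised independently as 1-D weighted medians.
Total weight W = 1187; half = 593.5.
x-coordinate, sorted with cumulative weight:
  x=1 (N4, w=110) cum 110
  x=6 (N5, w=275) cum 385
  x=9 (N6, w=150) cum 535
  x=12 (N1, w=15) cum 550
  x=15 (N2, w=275) cum 825  ← median
  x=22 (N7, w=2) cum 827
  x=22 (N8, w=60) cum 887
  x=23 (N3, w=300) cum 1187
⇒ x* = 15
y-coordinate, sorted with cumulative weight:
  y=0 (N5, w=275) cum 275
  y=1 (N6, w=150) cum 425
  y=3 (N3, w=300) cum 725  ← median
  y=6 (N2, w=275) cum 1000
  y=6 (N4, w=110) cum 1110
  y=6 (N8, w=60) cum 1170
  y=16 (N7, w=2) cum 1172
  y=21 (N1, w=15) cum 1187
⇒ y* = 3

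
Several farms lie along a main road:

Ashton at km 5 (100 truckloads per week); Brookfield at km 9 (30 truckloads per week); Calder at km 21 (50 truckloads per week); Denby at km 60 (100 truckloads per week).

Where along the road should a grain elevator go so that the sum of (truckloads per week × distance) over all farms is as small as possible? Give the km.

For a sum of weighted absolute distances on a line, the optimum is the weighted median (not the mean). Total weight W = 280; half-weight = 140.
Sort by position and accumulate weight:
  km 5 (Ashton, w=100) → cum 100
  km 9 (Brookfield, w=30) → cum 130
  km 21 (Calder, w=50) → cum 180  ≥ 140 → median here
  km 60 (Denby, w=100) → cum 280
Optimal location: km 21.

x = 21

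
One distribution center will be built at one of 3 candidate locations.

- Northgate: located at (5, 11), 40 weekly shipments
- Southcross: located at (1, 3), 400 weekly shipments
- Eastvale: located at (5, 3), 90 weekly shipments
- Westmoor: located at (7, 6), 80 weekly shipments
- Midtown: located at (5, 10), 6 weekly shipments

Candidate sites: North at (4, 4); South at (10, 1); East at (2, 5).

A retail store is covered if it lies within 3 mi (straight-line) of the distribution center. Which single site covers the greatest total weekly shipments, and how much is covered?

Coverage radius r = 3 mi; a point is covered iff (Δx)²+(Δy)² ≤ 3² = 9.
  North (4, 4): covers {Eastvale} → 90
  South (10, 1): covers {none} → 0
  East (2, 5): covers {Southcross} → 400
Maximum coverage at East: 400 weekly shipments.

East, covering 400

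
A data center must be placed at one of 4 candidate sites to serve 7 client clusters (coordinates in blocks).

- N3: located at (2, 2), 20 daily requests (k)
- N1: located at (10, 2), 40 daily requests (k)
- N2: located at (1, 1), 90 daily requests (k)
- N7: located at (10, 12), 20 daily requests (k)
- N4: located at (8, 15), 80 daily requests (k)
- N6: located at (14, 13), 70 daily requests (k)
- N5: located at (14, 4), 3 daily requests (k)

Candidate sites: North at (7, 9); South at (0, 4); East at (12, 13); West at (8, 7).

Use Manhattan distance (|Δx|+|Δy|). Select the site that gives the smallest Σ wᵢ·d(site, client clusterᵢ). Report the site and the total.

Total weighted distance at each candidate:
  North (7, 9): total = 3386
  South (0, 4): total = 4452
  East (12, 13): total = 3723
  West (8, 7): total = 3317
Minimum is at West with total 3317 blocks.

West, total 3317 blocks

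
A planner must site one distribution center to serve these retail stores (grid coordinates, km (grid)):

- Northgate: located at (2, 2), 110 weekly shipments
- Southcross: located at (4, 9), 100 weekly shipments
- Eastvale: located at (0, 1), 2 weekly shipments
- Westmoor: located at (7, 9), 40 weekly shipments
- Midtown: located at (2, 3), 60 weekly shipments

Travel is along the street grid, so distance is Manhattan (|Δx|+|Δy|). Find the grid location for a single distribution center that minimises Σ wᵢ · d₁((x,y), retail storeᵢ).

(2, 3)

Manhattan distance separates: Σwᵢ(|x−xᵢ|+|y−yᵢ|) = Σwᵢ|x−xᵢ| + Σwᵢ|y−yᵢ|, so x and y are optimised independently as 1-D weighted medians.
Total weight W = 312; half = 156.
x-coordinate, sorted with cumulative weight:
  x=0 (Eastvale, w=2) cum 2
  x=2 (Northgate, w=110) cum 112
  x=2 (Midtown, w=60) cum 172  ← median
  x=4 (Southcross, w=100) cum 272
  x=7 (Westmoor, w=40) cum 312
⇒ x* = 2
y-coordinate, sorted with cumulative weight:
  y=1 (Eastvale, w=2) cum 2
  y=2 (Northgate, w=110) cum 112
  y=3 (Midtown, w=60) cum 172  ← median
  y=9 (Southcross, w=100) cum 272
  y=9 (Westmoor, w=40) cum 312
⇒ y* = 3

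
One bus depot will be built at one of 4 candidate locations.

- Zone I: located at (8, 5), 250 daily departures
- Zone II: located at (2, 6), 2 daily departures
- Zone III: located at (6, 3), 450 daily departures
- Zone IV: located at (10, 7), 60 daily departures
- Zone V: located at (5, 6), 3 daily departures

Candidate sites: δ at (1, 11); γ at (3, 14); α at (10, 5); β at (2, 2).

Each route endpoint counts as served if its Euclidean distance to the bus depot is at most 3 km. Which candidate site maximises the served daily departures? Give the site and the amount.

α, covering 310

Coverage radius r = 3 km; a point is covered iff (Δx)²+(Δy)² ≤ 3² = 9.
  δ (1, 11): covers {none} → 0
  γ (3, 14): covers {none} → 0
  α (10, 5): covers {Zone I, Zone IV} → 310
  β (2, 2): covers {none} → 0
Maximum coverage at α: 310 daily departures.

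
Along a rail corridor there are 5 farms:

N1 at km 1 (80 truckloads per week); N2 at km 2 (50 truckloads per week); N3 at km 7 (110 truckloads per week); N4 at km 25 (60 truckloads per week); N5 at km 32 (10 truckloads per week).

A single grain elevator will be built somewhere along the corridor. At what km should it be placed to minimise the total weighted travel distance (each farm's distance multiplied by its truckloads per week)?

For a sum of weighted absolute distances on a line, the optimum is the weighted median (not the mean). Total weight W = 310; half-weight = 155.
Sort by position and accumulate weight:
  km 1 (N1, w=80) → cum 80
  km 2 (N2, w=50) → cum 130
  km 7 (N3, w=110) → cum 240  ≥ 155 → median here
  km 25 (N4, w=60) → cum 300
  km 32 (N5, w=10) → cum 310
Optimal location: km 7.

x = 7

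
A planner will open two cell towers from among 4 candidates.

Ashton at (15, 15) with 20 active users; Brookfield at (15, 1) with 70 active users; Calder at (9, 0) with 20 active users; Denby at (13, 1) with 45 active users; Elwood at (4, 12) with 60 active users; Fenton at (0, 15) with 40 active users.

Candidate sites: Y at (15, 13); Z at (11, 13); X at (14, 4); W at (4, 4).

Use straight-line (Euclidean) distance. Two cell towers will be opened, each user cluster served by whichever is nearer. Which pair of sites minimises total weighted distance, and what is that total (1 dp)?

Evaluate every pair (each demand assigned to the nearer of the two):
  {Z, X}: total = 1452.6
  {X, W}: total = 1660.8
  {Y, X}: total = 1799.8
  {Z, W}: total = 2314.0
  {Y, W}: total = 2341.3
  {Y, Z}: total = 2562.0
Best pair: {Z, X} with total 1452.6.

{Z, X}, total 1452.6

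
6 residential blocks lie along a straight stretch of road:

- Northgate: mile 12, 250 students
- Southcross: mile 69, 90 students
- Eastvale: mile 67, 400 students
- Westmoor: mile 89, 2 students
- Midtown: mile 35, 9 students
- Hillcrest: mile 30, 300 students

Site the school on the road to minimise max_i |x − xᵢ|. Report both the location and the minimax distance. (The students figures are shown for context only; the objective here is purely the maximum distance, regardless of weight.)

location 50.5, max distance 38.5

The 1-center on a line is the midpoint of the two extreme points: leftmost at 12, rightmost at 89.
Optimal location = (12 + 89)/2 = 50.5; maximum distance = (89 − 12)/2 = 38.5.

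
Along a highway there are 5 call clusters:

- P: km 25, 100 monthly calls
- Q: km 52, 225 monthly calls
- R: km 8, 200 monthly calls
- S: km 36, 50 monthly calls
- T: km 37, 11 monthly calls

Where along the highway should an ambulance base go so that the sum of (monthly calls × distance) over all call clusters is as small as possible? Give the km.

For a sum of weighted absolute distances on a line, the optimum is the weighted median (not the mean). Total weight W = 586; half-weight = 293.
Sort by position and accumulate weight:
  km 8 (R, w=200) → cum 200
  km 25 (P, w=100) → cum 300  ≥ 293 → median here
  km 36 (S, w=50) → cum 350
  km 37 (T, w=11) → cum 361
  km 52 (Q, w=225) → cum 586
Optimal location: km 25.

x = 25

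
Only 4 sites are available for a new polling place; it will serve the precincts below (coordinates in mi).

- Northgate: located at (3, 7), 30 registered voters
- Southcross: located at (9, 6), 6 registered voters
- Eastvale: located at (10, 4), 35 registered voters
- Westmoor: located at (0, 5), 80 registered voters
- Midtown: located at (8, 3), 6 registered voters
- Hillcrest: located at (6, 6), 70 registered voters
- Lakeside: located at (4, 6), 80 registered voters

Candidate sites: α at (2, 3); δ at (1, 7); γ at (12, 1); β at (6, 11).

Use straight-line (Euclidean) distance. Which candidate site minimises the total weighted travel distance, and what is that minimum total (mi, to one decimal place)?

δ, total 1277.6 mi

Total weighted distance at each candidate:
  α (2, 3): total = 1352.3
  δ (1, 7): total = 1277.6
  γ (12, 1): total = 2825.9
  β (6, 11): total = 1976.3
Minimum is at δ with total 1277.6 mi.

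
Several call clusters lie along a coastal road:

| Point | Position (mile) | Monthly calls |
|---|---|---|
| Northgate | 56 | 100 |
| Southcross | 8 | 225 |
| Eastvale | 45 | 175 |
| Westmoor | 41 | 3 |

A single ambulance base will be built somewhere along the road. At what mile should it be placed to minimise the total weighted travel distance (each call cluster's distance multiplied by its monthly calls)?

x = 45

For a sum of weighted absolute distances on a line, the optimum is the weighted median (not the mean). Total weight W = 503; half-weight = 251.5.
Sort by position and accumulate weight:
  mile 8 (Southcross, w=225) → cum 225
  mile 41 (Westmoor, w=3) → cum 228
  mile 45 (Eastvale, w=175) → cum 403  ≥ 251.5 → median here
  mile 56 (Northgate, w=100) → cum 503
Optimal location: mile 45.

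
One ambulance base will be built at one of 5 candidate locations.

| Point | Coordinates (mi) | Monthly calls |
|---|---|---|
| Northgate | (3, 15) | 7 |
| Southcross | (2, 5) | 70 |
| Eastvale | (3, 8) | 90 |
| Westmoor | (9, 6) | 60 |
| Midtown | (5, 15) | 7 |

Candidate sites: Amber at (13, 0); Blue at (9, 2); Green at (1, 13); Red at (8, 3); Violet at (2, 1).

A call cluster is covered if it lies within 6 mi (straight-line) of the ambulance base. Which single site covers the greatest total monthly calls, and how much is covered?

Green, covering 104

Coverage radius r = 6 mi; a point is covered iff (Δx)²+(Δy)² ≤ 6² = 36.
  Amber (13, 0): covers {none} → 0
  Blue (9, 2): covers {Westmoor} → 60
  Green (1, 13): covers {Northgate, Eastvale, Midtown} → 104
  Red (8, 3): covers {Westmoor} → 60
  Violet (2, 1): covers {Southcross} → 70
Maximum coverage at Green: 104 monthly calls.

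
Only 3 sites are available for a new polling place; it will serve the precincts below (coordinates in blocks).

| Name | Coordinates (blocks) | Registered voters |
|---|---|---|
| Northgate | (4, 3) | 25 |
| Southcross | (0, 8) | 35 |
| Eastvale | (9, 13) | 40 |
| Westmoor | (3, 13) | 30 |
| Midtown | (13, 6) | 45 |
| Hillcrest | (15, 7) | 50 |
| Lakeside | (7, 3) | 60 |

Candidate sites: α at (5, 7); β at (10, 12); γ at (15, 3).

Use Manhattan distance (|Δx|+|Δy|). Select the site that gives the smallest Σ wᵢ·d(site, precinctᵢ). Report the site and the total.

α, total 2240 blocks

Total weighted distance at each candidate:
  α (5, 7): total = 2240
  β (10, 12): total = 2810
  γ (15, 3): total = 3180
Minimum is at α with total 2240 blocks.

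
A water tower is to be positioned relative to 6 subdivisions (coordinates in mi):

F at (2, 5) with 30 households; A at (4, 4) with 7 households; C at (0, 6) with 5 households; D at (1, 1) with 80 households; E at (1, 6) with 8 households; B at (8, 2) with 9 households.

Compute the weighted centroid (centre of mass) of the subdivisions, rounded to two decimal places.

The minimiser of Σwᵢ‖p−pᵢ‖² is the weighted centroid p* = (Σwᵢpᵢ)/(Σwᵢ).
Σwᵢ = 139.
Σwᵢxᵢ = 30·2 + 7·4 + 5·0 + 80·1 + 8·1 + 9·8 = 248.
Σwᵢyᵢ = 30·5 + 7·4 + 5·6 + 80·1 + 8·6 + 9·2 = 354.
x* = 248/139 = 1.78, y* = 354/139 = 2.55.

(1.78, 2.55)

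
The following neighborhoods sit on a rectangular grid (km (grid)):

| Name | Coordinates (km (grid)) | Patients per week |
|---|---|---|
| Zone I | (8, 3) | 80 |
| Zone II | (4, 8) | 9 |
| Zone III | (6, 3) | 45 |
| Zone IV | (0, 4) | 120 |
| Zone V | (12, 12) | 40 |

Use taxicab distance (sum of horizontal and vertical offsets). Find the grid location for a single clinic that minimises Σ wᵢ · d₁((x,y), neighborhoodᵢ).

Manhattan distance separates: Σwᵢ(|x−xᵢ|+|y−yᵢ|) = Σwᵢ|x−xᵢ| + Σwᵢ|y−yᵢ|, so x and y are optimised independently as 1-D weighted medians.
Total weight W = 294; half = 147.
x-coordinate, sorted with cumulative weight:
  x=0 (Zone IV, w=120) cum 120
  x=4 (Zone II, w=9) cum 129
  x=6 (Zone III, w=45) cum 174  ← median
  x=8 (Zone I, w=80) cum 254
  x=12 (Zone V, w=40) cum 294
⇒ x* = 6
y-coordinate, sorted with cumulative weight:
  y=3 (Zone I, w=80) cum 80
  y=3 (Zone III, w=45) cum 125
  y=4 (Zone IV, w=120) cum 245  ← median
  y=8 (Zone II, w=9) cum 254
  y=12 (Zone V, w=40) cum 294
⇒ y* = 4

(6, 4)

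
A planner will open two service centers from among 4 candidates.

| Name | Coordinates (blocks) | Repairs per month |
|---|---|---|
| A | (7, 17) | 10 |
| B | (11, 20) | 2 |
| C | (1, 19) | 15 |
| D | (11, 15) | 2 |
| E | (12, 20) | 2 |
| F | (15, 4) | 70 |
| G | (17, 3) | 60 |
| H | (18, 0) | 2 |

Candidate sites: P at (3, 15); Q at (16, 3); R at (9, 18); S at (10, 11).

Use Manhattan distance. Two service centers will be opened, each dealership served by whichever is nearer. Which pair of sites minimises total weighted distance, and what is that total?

{Q, R}, total 403

Evaluate every pair (each demand assigned to the nearer of the two):
  {Q, R}: total = 403
  {P, Q}: total = 430
  {Q, S}: total = 607
  {R, S}: total = 1971
  {P, S}: total = 1980
  {P, R}: total = 2982
Best pair: {Q, R} with total 403.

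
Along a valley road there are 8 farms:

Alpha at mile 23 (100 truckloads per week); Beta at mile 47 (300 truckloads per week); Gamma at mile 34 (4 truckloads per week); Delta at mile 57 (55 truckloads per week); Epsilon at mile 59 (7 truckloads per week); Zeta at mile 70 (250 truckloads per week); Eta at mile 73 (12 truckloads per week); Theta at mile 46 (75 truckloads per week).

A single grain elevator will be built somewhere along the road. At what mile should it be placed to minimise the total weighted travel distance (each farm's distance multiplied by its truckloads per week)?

x = 47

For a sum of weighted absolute distances on a line, the optimum is the weighted median (not the mean). Total weight W = 803; half-weight = 401.5.
Sort by position and accumulate weight:
  mile 23 (Alpha, w=100) → cum 100
  mile 34 (Gamma, w=4) → cum 104
  mile 46 (Theta, w=75) → cum 179
  mile 47 (Beta, w=300) → cum 479  ≥ 401.5 → median here
  mile 57 (Delta, w=55) → cum 534
  mile 59 (Epsilon, w=7) → cum 541
  mile 70 (Zeta, w=250) → cum 791
  mile 73 (Eta, w=12) → cum 803
Optimal location: mile 47.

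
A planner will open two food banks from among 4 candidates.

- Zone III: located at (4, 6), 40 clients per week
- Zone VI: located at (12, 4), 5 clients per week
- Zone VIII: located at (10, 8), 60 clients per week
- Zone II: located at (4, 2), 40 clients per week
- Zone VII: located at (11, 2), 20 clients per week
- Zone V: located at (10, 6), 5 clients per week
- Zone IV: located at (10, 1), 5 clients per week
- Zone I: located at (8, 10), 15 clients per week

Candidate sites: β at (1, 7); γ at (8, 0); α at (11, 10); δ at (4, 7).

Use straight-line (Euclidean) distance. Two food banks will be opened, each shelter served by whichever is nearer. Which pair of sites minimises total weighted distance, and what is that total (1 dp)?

Evaluate every pair (each demand assigned to the nearer of the two):
  {α, δ}: total = 672.6
  {γ, α}: total = 778.7
  {β, α}: total = 795.2
  {γ, δ}: total = 800.8
  {β, δ}: total = 967.6
  {β, γ}: total = 1057.6
Best pair: {α, δ} with total 672.6.

{α, δ}, total 672.6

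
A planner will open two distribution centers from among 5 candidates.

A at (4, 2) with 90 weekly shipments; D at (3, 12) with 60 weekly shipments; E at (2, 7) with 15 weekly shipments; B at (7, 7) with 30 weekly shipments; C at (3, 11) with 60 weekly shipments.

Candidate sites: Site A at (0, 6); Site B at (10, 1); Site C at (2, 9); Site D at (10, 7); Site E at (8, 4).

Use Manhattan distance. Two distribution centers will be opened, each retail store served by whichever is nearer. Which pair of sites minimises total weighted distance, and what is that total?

Evaluate every pair (each demand assigned to the nearer of the two):
  {Site C, Site E}: total = 1110
  {Site B, Site C}: total = 1290
  {Site C, Site D}: total = 1350
  {Site A, Site C}: total = 1380
  {Site A, Site E}: total = 1725
  {Site A, Site D}: total = 1875
  {Site A, Site B}: total = 1935
  {Site D, Site E}: total = 2130
  {Site B, Site D}: total = 2220
  {Site B, Site E}: total = 2295
Best pair: {Site C, Site E} with total 1110.

{Site C, Site E}, total 1110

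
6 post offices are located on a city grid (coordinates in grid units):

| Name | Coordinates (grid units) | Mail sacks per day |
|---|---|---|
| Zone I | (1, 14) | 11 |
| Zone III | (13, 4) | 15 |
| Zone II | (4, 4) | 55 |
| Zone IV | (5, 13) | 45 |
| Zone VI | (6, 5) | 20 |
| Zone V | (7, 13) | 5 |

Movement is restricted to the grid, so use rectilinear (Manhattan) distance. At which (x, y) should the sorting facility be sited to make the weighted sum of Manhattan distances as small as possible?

Manhattan distance separates: Σwᵢ(|x−xᵢ|+|y−yᵢ|) = Σwᵢ|x−xᵢ| + Σwᵢ|y−yᵢ|, so x and y are optimised independently as 1-D weighted medians.
Total weight W = 151; half = 75.5.
x-coordinate, sorted with cumulative weight:
  x=1 (Zone I, w=11) cum 11
  x=4 (Zone II, w=55) cum 66
  x=5 (Zone IV, w=45) cum 111  ← median
  x=6 (Zone VI, w=20) cum 131
  x=7 (Zone V, w=5) cum 136
  x=13 (Zone III, w=15) cum 151
⇒ x* = 5
y-coordinate, sorted with cumulative weight:
  y=4 (Zone III, w=15) cum 15
  y=4 (Zone II, w=55) cum 70
  y=5 (Zone VI, w=20) cum 90  ← median
  y=13 (Zone IV, w=45) cum 135
  y=13 (Zone V, w=5) cum 140
  y=14 (Zone I, w=11) cum 151
⇒ y* = 5

(5, 5)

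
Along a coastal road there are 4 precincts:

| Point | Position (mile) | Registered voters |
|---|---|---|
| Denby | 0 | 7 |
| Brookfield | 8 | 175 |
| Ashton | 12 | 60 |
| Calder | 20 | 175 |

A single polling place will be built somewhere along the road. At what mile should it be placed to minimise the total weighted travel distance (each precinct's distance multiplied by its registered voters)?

For a sum of weighted absolute distances on a line, the optimum is the weighted median (not the mean). Total weight W = 417; half-weight = 208.5.
Sort by position and accumulate weight:
  mile 0 (Denby, w=7) → cum 7
  mile 8 (Brookfield, w=175) → cum 182
  mile 12 (Ashton, w=60) → cum 242  ≥ 208.5 → median here
  mile 20 (Calder, w=175) → cum 417
Optimal location: mile 12.

x = 12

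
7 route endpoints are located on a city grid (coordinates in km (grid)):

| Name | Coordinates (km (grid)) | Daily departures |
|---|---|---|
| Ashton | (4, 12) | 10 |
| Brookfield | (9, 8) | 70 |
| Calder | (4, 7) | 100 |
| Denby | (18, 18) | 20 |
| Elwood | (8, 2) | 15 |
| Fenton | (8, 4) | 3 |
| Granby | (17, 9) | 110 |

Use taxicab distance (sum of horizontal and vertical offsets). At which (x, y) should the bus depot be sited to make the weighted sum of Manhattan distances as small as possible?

Manhattan distance separates: Σwᵢ(|x−xᵢ|+|y−yᵢ|) = Σwᵢ|x−xᵢ| + Σwᵢ|y−yᵢ|, so x and y are optimised independently as 1-D weighted medians.
Total weight W = 328; half = 164.
x-coordinate, sorted with cumulative weight:
  x=4 (Ashton, w=10) cum 10
  x=4 (Calder, w=100) cum 110
  x=8 (Elwood, w=15) cum 125
  x=8 (Fenton, w=3) cum 128
  x=9 (Brookfield, w=70) cum 198  ← median
  x=17 (Granby, w=110) cum 308
  x=18 (Denby, w=20) cum 328
⇒ x* = 9
y-coordinate, sorted with cumulative weight:
  y=2 (Elwood, w=15) cum 15
  y=4 (Fenton, w=3) cum 18
  y=7 (Calder, w=100) cum 118
  y=8 (Brookfield, w=70) cum 188  ← median
  y=9 (Granby, w=110) cum 298
  y=12 (Ashton, w=10) cum 308
  y=18 (Denby, w=20) cum 328
⇒ y* = 8

(9, 8)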